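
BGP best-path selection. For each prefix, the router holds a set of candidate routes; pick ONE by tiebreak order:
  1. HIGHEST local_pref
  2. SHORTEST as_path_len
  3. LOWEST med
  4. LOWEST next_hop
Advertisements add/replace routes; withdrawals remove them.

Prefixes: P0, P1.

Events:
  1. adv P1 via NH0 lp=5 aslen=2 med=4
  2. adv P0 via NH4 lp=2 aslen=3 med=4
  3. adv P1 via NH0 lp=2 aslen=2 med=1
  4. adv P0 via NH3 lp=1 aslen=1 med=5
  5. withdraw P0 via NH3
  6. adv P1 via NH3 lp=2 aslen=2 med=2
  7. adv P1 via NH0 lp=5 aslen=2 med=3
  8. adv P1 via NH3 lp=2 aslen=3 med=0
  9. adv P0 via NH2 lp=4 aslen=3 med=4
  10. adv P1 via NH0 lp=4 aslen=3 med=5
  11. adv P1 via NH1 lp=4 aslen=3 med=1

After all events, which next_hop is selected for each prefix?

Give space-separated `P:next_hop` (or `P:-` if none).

Answer: P0:NH2 P1:NH1

Derivation:
Op 1: best P0=- P1=NH0
Op 2: best P0=NH4 P1=NH0
Op 3: best P0=NH4 P1=NH0
Op 4: best P0=NH4 P1=NH0
Op 5: best P0=NH4 P1=NH0
Op 6: best P0=NH4 P1=NH0
Op 7: best P0=NH4 P1=NH0
Op 8: best P0=NH4 P1=NH0
Op 9: best P0=NH2 P1=NH0
Op 10: best P0=NH2 P1=NH0
Op 11: best P0=NH2 P1=NH1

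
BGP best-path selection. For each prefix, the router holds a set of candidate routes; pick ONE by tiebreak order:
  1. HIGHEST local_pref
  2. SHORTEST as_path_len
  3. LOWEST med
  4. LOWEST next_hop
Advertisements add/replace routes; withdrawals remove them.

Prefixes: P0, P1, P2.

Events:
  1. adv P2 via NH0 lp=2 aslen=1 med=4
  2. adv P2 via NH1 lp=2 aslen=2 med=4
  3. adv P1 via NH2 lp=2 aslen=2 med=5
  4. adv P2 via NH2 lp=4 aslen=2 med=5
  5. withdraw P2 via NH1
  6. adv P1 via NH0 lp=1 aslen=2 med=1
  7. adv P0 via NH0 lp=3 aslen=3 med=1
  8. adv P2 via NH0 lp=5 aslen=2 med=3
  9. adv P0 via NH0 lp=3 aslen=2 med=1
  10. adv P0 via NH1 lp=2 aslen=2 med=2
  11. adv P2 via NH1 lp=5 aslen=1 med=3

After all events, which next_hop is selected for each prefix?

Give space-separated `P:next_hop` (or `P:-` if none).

Op 1: best P0=- P1=- P2=NH0
Op 2: best P0=- P1=- P2=NH0
Op 3: best P0=- P1=NH2 P2=NH0
Op 4: best P0=- P1=NH2 P2=NH2
Op 5: best P0=- P1=NH2 P2=NH2
Op 6: best P0=- P1=NH2 P2=NH2
Op 7: best P0=NH0 P1=NH2 P2=NH2
Op 8: best P0=NH0 P1=NH2 P2=NH0
Op 9: best P0=NH0 P1=NH2 P2=NH0
Op 10: best P0=NH0 P1=NH2 P2=NH0
Op 11: best P0=NH0 P1=NH2 P2=NH1

Answer: P0:NH0 P1:NH2 P2:NH1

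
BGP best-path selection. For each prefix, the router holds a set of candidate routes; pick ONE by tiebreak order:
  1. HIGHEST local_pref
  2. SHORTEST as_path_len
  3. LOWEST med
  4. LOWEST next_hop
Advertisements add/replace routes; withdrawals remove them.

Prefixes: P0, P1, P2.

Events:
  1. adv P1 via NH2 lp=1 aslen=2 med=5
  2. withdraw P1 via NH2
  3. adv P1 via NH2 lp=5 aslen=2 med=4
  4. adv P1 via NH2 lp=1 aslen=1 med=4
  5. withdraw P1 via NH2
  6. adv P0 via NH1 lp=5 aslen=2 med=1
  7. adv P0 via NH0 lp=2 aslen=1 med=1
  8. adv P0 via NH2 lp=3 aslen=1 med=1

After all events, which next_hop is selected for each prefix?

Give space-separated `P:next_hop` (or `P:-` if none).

Op 1: best P0=- P1=NH2 P2=-
Op 2: best P0=- P1=- P2=-
Op 3: best P0=- P1=NH2 P2=-
Op 4: best P0=- P1=NH2 P2=-
Op 5: best P0=- P1=- P2=-
Op 6: best P0=NH1 P1=- P2=-
Op 7: best P0=NH1 P1=- P2=-
Op 8: best P0=NH1 P1=- P2=-

Answer: P0:NH1 P1:- P2:-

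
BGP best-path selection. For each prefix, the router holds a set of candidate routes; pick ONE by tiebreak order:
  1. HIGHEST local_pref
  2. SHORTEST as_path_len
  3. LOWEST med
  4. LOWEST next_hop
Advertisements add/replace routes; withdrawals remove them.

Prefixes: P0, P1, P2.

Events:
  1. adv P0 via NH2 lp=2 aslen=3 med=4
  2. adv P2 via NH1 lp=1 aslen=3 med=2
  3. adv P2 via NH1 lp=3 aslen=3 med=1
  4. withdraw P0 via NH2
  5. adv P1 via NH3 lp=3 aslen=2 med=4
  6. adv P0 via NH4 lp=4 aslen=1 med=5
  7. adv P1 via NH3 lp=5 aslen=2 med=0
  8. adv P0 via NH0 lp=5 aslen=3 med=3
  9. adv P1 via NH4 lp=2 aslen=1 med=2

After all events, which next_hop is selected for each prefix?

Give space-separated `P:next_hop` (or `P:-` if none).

Op 1: best P0=NH2 P1=- P2=-
Op 2: best P0=NH2 P1=- P2=NH1
Op 3: best P0=NH2 P1=- P2=NH1
Op 4: best P0=- P1=- P2=NH1
Op 5: best P0=- P1=NH3 P2=NH1
Op 6: best P0=NH4 P1=NH3 P2=NH1
Op 7: best P0=NH4 P1=NH3 P2=NH1
Op 8: best P0=NH0 P1=NH3 P2=NH1
Op 9: best P0=NH0 P1=NH3 P2=NH1

Answer: P0:NH0 P1:NH3 P2:NH1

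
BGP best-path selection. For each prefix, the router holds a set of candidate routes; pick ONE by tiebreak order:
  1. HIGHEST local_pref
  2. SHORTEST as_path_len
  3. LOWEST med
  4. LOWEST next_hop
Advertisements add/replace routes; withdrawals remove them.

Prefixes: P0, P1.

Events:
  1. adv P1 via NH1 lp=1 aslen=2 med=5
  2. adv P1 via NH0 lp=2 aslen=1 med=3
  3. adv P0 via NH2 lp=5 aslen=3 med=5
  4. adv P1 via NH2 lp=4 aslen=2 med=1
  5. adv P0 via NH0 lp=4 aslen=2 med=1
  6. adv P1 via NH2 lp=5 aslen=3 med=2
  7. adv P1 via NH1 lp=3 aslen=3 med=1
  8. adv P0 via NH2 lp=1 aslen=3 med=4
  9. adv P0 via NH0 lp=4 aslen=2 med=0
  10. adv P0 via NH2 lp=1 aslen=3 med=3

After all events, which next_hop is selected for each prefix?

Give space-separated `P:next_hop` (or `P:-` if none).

Op 1: best P0=- P1=NH1
Op 2: best P0=- P1=NH0
Op 3: best P0=NH2 P1=NH0
Op 4: best P0=NH2 P1=NH2
Op 5: best P0=NH2 P1=NH2
Op 6: best P0=NH2 P1=NH2
Op 7: best P0=NH2 P1=NH2
Op 8: best P0=NH0 P1=NH2
Op 9: best P0=NH0 P1=NH2
Op 10: best P0=NH0 P1=NH2

Answer: P0:NH0 P1:NH2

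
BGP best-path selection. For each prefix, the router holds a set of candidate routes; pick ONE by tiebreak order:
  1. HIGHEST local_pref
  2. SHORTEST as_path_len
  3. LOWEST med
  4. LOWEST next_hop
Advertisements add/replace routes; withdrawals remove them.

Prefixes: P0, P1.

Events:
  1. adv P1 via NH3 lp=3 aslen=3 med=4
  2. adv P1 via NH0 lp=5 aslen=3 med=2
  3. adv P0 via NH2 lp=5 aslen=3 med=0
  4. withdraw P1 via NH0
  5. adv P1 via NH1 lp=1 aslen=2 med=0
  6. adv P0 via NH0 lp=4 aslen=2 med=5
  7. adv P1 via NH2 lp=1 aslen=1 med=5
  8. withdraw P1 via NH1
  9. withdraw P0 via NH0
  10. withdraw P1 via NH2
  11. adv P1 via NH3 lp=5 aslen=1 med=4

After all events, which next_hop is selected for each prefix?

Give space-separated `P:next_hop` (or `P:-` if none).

Op 1: best P0=- P1=NH3
Op 2: best P0=- P1=NH0
Op 3: best P0=NH2 P1=NH0
Op 4: best P0=NH2 P1=NH3
Op 5: best P0=NH2 P1=NH3
Op 6: best P0=NH2 P1=NH3
Op 7: best P0=NH2 P1=NH3
Op 8: best P0=NH2 P1=NH3
Op 9: best P0=NH2 P1=NH3
Op 10: best P0=NH2 P1=NH3
Op 11: best P0=NH2 P1=NH3

Answer: P0:NH2 P1:NH3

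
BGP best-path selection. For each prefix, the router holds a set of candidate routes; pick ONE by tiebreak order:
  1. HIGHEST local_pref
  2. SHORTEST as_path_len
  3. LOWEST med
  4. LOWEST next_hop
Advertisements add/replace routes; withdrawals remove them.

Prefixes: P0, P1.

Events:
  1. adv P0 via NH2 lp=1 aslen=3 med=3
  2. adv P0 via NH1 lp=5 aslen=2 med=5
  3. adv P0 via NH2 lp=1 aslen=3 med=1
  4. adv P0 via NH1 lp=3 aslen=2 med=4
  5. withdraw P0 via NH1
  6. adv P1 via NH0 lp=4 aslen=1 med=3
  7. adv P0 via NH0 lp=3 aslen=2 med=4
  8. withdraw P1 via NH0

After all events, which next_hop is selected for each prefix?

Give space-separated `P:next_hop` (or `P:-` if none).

Answer: P0:NH0 P1:-

Derivation:
Op 1: best P0=NH2 P1=-
Op 2: best P0=NH1 P1=-
Op 3: best P0=NH1 P1=-
Op 4: best P0=NH1 P1=-
Op 5: best P0=NH2 P1=-
Op 6: best P0=NH2 P1=NH0
Op 7: best P0=NH0 P1=NH0
Op 8: best P0=NH0 P1=-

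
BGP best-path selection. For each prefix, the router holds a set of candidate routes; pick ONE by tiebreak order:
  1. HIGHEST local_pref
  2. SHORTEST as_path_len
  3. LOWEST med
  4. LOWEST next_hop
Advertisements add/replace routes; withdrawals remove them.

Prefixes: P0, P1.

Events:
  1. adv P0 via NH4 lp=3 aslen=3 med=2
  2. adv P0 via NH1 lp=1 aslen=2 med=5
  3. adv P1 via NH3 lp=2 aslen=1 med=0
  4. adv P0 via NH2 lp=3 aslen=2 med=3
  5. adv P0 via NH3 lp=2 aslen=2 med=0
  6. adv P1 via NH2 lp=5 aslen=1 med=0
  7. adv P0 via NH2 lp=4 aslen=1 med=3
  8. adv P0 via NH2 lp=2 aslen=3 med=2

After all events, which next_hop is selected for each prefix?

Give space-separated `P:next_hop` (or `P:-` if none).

Op 1: best P0=NH4 P1=-
Op 2: best P0=NH4 P1=-
Op 3: best P0=NH4 P1=NH3
Op 4: best P0=NH2 P1=NH3
Op 5: best P0=NH2 P1=NH3
Op 6: best P0=NH2 P1=NH2
Op 7: best P0=NH2 P1=NH2
Op 8: best P0=NH4 P1=NH2

Answer: P0:NH4 P1:NH2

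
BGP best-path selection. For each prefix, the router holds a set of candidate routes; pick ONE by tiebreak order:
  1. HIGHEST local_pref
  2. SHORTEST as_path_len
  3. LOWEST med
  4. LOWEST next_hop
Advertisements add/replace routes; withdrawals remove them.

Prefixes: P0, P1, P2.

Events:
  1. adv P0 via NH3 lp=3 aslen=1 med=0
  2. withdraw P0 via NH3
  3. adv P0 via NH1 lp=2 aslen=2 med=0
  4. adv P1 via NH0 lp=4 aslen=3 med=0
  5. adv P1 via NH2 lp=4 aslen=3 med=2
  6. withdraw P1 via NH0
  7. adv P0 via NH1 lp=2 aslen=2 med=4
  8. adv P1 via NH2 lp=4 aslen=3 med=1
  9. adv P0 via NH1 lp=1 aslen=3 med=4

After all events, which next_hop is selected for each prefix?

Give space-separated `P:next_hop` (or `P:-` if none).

Op 1: best P0=NH3 P1=- P2=-
Op 2: best P0=- P1=- P2=-
Op 3: best P0=NH1 P1=- P2=-
Op 4: best P0=NH1 P1=NH0 P2=-
Op 5: best P0=NH1 P1=NH0 P2=-
Op 6: best P0=NH1 P1=NH2 P2=-
Op 7: best P0=NH1 P1=NH2 P2=-
Op 8: best P0=NH1 P1=NH2 P2=-
Op 9: best P0=NH1 P1=NH2 P2=-

Answer: P0:NH1 P1:NH2 P2:-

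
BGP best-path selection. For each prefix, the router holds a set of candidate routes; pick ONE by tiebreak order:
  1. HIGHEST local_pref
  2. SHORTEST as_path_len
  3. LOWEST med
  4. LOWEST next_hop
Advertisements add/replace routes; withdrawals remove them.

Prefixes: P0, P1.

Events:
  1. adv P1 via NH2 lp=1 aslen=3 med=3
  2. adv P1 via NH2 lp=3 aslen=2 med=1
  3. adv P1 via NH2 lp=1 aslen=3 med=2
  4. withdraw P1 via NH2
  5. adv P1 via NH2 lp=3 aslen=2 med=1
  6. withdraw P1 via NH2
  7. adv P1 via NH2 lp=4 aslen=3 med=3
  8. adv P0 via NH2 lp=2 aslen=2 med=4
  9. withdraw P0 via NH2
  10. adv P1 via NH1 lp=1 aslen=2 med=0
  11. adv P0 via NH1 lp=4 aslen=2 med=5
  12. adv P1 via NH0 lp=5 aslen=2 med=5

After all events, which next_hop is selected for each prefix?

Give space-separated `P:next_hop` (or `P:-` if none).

Op 1: best P0=- P1=NH2
Op 2: best P0=- P1=NH2
Op 3: best P0=- P1=NH2
Op 4: best P0=- P1=-
Op 5: best P0=- P1=NH2
Op 6: best P0=- P1=-
Op 7: best P0=- P1=NH2
Op 8: best P0=NH2 P1=NH2
Op 9: best P0=- P1=NH2
Op 10: best P0=- P1=NH2
Op 11: best P0=NH1 P1=NH2
Op 12: best P0=NH1 P1=NH0

Answer: P0:NH1 P1:NH0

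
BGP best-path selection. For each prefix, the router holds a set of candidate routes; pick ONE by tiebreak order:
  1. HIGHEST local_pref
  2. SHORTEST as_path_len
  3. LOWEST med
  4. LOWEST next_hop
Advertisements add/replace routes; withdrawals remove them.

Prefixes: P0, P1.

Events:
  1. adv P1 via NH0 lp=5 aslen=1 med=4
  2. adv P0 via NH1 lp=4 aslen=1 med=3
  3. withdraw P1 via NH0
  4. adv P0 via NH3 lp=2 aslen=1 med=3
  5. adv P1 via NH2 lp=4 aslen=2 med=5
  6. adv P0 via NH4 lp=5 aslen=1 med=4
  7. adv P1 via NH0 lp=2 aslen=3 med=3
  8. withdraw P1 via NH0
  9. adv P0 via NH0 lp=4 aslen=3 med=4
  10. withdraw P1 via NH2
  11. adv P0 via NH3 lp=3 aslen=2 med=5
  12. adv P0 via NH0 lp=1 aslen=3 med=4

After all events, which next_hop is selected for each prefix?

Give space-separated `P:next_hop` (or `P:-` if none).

Op 1: best P0=- P1=NH0
Op 2: best P0=NH1 P1=NH0
Op 3: best P0=NH1 P1=-
Op 4: best P0=NH1 P1=-
Op 5: best P0=NH1 P1=NH2
Op 6: best P0=NH4 P1=NH2
Op 7: best P0=NH4 P1=NH2
Op 8: best P0=NH4 P1=NH2
Op 9: best P0=NH4 P1=NH2
Op 10: best P0=NH4 P1=-
Op 11: best P0=NH4 P1=-
Op 12: best P0=NH4 P1=-

Answer: P0:NH4 P1:-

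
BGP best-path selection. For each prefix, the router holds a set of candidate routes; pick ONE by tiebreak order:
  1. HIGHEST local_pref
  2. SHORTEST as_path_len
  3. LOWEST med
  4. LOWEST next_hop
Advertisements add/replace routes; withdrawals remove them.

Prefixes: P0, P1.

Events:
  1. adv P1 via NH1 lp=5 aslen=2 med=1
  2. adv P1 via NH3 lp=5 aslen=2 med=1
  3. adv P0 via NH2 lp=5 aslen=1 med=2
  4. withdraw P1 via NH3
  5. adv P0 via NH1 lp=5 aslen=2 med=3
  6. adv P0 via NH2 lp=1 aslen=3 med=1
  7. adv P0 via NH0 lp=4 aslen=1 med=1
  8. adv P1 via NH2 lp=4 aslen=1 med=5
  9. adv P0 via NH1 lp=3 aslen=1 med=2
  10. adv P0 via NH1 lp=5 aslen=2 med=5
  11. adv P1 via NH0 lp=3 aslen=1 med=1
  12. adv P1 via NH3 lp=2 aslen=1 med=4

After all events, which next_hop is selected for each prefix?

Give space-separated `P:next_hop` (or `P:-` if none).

Answer: P0:NH1 P1:NH1

Derivation:
Op 1: best P0=- P1=NH1
Op 2: best P0=- P1=NH1
Op 3: best P0=NH2 P1=NH1
Op 4: best P0=NH2 P1=NH1
Op 5: best P0=NH2 P1=NH1
Op 6: best P0=NH1 P1=NH1
Op 7: best P0=NH1 P1=NH1
Op 8: best P0=NH1 P1=NH1
Op 9: best P0=NH0 P1=NH1
Op 10: best P0=NH1 P1=NH1
Op 11: best P0=NH1 P1=NH1
Op 12: best P0=NH1 P1=NH1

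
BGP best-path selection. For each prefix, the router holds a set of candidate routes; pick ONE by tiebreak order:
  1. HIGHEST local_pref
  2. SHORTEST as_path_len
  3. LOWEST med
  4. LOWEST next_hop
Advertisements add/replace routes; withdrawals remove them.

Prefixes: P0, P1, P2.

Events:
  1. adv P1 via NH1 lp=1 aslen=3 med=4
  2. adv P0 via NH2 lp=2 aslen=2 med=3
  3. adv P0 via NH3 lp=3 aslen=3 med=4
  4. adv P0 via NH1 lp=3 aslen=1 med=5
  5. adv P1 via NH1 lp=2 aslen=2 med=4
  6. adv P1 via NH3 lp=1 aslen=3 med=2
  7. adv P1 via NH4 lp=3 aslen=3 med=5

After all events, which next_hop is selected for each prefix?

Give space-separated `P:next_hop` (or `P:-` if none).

Answer: P0:NH1 P1:NH4 P2:-

Derivation:
Op 1: best P0=- P1=NH1 P2=-
Op 2: best P0=NH2 P1=NH1 P2=-
Op 3: best P0=NH3 P1=NH1 P2=-
Op 4: best P0=NH1 P1=NH1 P2=-
Op 5: best P0=NH1 P1=NH1 P2=-
Op 6: best P0=NH1 P1=NH1 P2=-
Op 7: best P0=NH1 P1=NH4 P2=-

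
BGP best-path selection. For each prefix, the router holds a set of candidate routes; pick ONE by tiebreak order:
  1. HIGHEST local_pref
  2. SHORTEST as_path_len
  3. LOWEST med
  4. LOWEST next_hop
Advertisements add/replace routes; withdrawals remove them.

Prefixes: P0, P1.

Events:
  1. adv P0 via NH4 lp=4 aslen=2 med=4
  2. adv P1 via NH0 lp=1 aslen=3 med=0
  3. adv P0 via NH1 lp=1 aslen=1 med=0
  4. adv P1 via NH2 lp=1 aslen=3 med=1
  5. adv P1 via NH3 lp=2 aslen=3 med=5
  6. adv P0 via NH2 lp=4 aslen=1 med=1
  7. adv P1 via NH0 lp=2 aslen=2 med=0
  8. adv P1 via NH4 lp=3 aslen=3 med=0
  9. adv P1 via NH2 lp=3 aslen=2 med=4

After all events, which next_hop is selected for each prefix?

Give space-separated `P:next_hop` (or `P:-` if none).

Answer: P0:NH2 P1:NH2

Derivation:
Op 1: best P0=NH4 P1=-
Op 2: best P0=NH4 P1=NH0
Op 3: best P0=NH4 P1=NH0
Op 4: best P0=NH4 P1=NH0
Op 5: best P0=NH4 P1=NH3
Op 6: best P0=NH2 P1=NH3
Op 7: best P0=NH2 P1=NH0
Op 8: best P0=NH2 P1=NH4
Op 9: best P0=NH2 P1=NH2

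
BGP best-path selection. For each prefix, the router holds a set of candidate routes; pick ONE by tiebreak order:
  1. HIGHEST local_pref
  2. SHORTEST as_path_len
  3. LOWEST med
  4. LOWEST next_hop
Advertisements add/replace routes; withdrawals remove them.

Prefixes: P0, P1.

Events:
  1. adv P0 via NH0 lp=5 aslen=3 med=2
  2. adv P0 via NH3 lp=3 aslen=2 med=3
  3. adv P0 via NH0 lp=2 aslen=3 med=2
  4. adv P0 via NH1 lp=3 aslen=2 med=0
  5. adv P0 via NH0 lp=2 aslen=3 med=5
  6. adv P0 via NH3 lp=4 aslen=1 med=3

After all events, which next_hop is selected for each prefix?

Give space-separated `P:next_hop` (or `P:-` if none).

Answer: P0:NH3 P1:-

Derivation:
Op 1: best P0=NH0 P1=-
Op 2: best P0=NH0 P1=-
Op 3: best P0=NH3 P1=-
Op 4: best P0=NH1 P1=-
Op 5: best P0=NH1 P1=-
Op 6: best P0=NH3 P1=-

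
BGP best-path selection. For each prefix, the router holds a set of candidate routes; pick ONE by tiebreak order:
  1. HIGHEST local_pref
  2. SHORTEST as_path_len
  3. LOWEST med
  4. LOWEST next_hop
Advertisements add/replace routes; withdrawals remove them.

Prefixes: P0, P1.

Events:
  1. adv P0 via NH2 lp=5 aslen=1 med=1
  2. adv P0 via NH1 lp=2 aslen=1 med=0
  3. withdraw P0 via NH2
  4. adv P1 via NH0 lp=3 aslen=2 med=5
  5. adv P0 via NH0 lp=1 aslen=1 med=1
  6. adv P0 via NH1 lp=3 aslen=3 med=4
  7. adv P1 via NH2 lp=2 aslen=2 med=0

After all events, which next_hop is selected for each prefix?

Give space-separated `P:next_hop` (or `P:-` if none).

Answer: P0:NH1 P1:NH0

Derivation:
Op 1: best P0=NH2 P1=-
Op 2: best P0=NH2 P1=-
Op 3: best P0=NH1 P1=-
Op 4: best P0=NH1 P1=NH0
Op 5: best P0=NH1 P1=NH0
Op 6: best P0=NH1 P1=NH0
Op 7: best P0=NH1 P1=NH0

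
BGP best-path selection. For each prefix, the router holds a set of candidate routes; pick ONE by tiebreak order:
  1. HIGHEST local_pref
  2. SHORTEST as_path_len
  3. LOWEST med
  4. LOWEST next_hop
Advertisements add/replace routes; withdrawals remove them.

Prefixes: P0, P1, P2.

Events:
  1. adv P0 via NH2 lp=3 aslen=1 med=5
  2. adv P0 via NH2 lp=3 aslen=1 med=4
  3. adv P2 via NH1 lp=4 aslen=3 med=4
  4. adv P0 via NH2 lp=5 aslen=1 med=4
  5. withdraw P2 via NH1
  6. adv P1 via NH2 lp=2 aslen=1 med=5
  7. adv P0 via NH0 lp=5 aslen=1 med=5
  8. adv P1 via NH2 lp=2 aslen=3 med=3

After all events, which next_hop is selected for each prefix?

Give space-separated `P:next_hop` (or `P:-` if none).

Op 1: best P0=NH2 P1=- P2=-
Op 2: best P0=NH2 P1=- P2=-
Op 3: best P0=NH2 P1=- P2=NH1
Op 4: best P0=NH2 P1=- P2=NH1
Op 5: best P0=NH2 P1=- P2=-
Op 6: best P0=NH2 P1=NH2 P2=-
Op 7: best P0=NH2 P1=NH2 P2=-
Op 8: best P0=NH2 P1=NH2 P2=-

Answer: P0:NH2 P1:NH2 P2:-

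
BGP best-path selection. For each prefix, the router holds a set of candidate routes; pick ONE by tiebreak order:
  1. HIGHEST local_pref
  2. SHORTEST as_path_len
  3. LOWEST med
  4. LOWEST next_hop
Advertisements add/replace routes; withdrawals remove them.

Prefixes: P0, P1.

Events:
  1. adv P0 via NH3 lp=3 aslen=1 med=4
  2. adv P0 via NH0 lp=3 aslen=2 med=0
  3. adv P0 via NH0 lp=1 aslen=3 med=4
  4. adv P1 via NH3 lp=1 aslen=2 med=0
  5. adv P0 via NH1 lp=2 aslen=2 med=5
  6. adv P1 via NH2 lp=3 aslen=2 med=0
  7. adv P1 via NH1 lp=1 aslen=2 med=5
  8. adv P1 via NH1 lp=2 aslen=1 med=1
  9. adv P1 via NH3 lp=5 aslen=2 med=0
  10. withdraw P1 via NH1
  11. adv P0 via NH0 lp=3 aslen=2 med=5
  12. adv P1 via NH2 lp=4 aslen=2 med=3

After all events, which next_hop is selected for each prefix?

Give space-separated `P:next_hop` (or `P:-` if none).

Answer: P0:NH3 P1:NH3

Derivation:
Op 1: best P0=NH3 P1=-
Op 2: best P0=NH3 P1=-
Op 3: best P0=NH3 P1=-
Op 4: best P0=NH3 P1=NH3
Op 5: best P0=NH3 P1=NH3
Op 6: best P0=NH3 P1=NH2
Op 7: best P0=NH3 P1=NH2
Op 8: best P0=NH3 P1=NH2
Op 9: best P0=NH3 P1=NH3
Op 10: best P0=NH3 P1=NH3
Op 11: best P0=NH3 P1=NH3
Op 12: best P0=NH3 P1=NH3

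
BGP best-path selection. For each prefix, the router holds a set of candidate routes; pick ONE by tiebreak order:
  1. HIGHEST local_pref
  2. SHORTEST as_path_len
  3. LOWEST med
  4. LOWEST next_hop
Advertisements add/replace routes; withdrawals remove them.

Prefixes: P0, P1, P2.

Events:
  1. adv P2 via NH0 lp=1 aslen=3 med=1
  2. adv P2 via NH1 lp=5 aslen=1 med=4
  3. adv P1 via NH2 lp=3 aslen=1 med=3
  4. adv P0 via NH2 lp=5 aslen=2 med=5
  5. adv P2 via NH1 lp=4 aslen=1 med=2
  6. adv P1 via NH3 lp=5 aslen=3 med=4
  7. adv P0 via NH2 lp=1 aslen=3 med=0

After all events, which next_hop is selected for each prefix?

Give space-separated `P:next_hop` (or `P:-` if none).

Answer: P0:NH2 P1:NH3 P2:NH1

Derivation:
Op 1: best P0=- P1=- P2=NH0
Op 2: best P0=- P1=- P2=NH1
Op 3: best P0=- P1=NH2 P2=NH1
Op 4: best P0=NH2 P1=NH2 P2=NH1
Op 5: best P0=NH2 P1=NH2 P2=NH1
Op 6: best P0=NH2 P1=NH3 P2=NH1
Op 7: best P0=NH2 P1=NH3 P2=NH1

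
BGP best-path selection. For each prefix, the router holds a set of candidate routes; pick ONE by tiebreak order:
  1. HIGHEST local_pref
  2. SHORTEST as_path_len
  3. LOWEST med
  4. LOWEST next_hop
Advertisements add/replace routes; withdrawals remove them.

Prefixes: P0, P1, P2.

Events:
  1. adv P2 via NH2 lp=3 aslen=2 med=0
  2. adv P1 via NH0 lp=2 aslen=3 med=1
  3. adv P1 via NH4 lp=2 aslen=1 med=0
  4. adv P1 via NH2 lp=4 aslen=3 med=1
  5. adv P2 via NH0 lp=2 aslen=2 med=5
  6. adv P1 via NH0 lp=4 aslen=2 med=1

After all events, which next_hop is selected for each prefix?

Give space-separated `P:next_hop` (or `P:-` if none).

Answer: P0:- P1:NH0 P2:NH2

Derivation:
Op 1: best P0=- P1=- P2=NH2
Op 2: best P0=- P1=NH0 P2=NH2
Op 3: best P0=- P1=NH4 P2=NH2
Op 4: best P0=- P1=NH2 P2=NH2
Op 5: best P0=- P1=NH2 P2=NH2
Op 6: best P0=- P1=NH0 P2=NH2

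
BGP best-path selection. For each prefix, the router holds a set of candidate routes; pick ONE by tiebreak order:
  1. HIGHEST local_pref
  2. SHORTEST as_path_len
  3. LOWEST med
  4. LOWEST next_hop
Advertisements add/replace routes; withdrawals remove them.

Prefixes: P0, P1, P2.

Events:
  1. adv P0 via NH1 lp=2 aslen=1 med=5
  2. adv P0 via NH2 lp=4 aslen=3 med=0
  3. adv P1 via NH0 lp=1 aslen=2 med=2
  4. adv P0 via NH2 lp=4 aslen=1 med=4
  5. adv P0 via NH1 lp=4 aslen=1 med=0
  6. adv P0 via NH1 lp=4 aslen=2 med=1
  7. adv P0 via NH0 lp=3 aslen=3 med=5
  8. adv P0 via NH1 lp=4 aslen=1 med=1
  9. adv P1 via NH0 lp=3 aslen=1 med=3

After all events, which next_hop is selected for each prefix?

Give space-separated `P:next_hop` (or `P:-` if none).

Op 1: best P0=NH1 P1=- P2=-
Op 2: best P0=NH2 P1=- P2=-
Op 3: best P0=NH2 P1=NH0 P2=-
Op 4: best P0=NH2 P1=NH0 P2=-
Op 5: best P0=NH1 P1=NH0 P2=-
Op 6: best P0=NH2 P1=NH0 P2=-
Op 7: best P0=NH2 P1=NH0 P2=-
Op 8: best P0=NH1 P1=NH0 P2=-
Op 9: best P0=NH1 P1=NH0 P2=-

Answer: P0:NH1 P1:NH0 P2:-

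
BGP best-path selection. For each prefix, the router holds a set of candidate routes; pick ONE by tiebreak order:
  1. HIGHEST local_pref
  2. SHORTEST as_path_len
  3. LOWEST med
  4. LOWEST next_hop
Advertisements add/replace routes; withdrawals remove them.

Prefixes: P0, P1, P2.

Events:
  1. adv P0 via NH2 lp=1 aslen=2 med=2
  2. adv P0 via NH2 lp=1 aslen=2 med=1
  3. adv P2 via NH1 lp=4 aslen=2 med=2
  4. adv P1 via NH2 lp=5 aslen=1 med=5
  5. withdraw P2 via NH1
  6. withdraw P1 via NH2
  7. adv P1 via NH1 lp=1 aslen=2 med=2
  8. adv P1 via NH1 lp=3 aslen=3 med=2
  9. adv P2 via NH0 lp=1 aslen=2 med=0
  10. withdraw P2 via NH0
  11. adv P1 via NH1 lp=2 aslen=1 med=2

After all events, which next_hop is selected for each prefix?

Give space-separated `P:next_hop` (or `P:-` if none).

Op 1: best P0=NH2 P1=- P2=-
Op 2: best P0=NH2 P1=- P2=-
Op 3: best P0=NH2 P1=- P2=NH1
Op 4: best P0=NH2 P1=NH2 P2=NH1
Op 5: best P0=NH2 P1=NH2 P2=-
Op 6: best P0=NH2 P1=- P2=-
Op 7: best P0=NH2 P1=NH1 P2=-
Op 8: best P0=NH2 P1=NH1 P2=-
Op 9: best P0=NH2 P1=NH1 P2=NH0
Op 10: best P0=NH2 P1=NH1 P2=-
Op 11: best P0=NH2 P1=NH1 P2=-

Answer: P0:NH2 P1:NH1 P2:-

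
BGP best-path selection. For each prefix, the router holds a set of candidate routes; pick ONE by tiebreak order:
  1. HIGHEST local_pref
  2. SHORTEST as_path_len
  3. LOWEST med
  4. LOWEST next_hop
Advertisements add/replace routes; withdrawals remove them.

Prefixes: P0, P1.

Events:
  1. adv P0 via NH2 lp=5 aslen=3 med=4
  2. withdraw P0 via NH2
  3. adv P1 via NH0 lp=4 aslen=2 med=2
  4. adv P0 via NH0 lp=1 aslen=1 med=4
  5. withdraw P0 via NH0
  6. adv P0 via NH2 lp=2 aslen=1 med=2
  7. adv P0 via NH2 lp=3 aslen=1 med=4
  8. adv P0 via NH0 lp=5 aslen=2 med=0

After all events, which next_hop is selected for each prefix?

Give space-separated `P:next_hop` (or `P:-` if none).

Op 1: best P0=NH2 P1=-
Op 2: best P0=- P1=-
Op 3: best P0=- P1=NH0
Op 4: best P0=NH0 P1=NH0
Op 5: best P0=- P1=NH0
Op 6: best P0=NH2 P1=NH0
Op 7: best P0=NH2 P1=NH0
Op 8: best P0=NH0 P1=NH0

Answer: P0:NH0 P1:NH0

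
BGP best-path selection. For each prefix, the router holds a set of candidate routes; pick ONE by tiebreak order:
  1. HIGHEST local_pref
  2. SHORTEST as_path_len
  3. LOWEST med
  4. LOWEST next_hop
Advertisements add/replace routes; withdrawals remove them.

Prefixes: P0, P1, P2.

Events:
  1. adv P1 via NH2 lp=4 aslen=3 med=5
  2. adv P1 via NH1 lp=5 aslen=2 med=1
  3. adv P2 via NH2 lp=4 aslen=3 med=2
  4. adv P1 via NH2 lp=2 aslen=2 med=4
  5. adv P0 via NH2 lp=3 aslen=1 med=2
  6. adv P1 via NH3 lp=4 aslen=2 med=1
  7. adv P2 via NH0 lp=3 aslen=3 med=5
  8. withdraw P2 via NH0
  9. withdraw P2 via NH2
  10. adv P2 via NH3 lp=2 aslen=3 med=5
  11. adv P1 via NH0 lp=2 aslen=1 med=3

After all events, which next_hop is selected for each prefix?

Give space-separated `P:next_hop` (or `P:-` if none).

Answer: P0:NH2 P1:NH1 P2:NH3

Derivation:
Op 1: best P0=- P1=NH2 P2=-
Op 2: best P0=- P1=NH1 P2=-
Op 3: best P0=- P1=NH1 P2=NH2
Op 4: best P0=- P1=NH1 P2=NH2
Op 5: best P0=NH2 P1=NH1 P2=NH2
Op 6: best P0=NH2 P1=NH1 P2=NH2
Op 7: best P0=NH2 P1=NH1 P2=NH2
Op 8: best P0=NH2 P1=NH1 P2=NH2
Op 9: best P0=NH2 P1=NH1 P2=-
Op 10: best P0=NH2 P1=NH1 P2=NH3
Op 11: best P0=NH2 P1=NH1 P2=NH3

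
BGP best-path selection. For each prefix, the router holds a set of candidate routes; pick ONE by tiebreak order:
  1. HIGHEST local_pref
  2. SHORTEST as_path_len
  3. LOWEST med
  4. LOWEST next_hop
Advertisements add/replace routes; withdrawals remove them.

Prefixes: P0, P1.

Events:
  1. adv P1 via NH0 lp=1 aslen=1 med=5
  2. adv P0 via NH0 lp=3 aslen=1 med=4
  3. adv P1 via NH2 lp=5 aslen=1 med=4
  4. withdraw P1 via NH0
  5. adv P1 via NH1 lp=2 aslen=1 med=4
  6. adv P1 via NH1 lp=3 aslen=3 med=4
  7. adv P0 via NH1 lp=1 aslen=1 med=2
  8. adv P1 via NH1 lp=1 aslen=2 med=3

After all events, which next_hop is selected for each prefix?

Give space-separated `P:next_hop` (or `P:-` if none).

Answer: P0:NH0 P1:NH2

Derivation:
Op 1: best P0=- P1=NH0
Op 2: best P0=NH0 P1=NH0
Op 3: best P0=NH0 P1=NH2
Op 4: best P0=NH0 P1=NH2
Op 5: best P0=NH0 P1=NH2
Op 6: best P0=NH0 P1=NH2
Op 7: best P0=NH0 P1=NH2
Op 8: best P0=NH0 P1=NH2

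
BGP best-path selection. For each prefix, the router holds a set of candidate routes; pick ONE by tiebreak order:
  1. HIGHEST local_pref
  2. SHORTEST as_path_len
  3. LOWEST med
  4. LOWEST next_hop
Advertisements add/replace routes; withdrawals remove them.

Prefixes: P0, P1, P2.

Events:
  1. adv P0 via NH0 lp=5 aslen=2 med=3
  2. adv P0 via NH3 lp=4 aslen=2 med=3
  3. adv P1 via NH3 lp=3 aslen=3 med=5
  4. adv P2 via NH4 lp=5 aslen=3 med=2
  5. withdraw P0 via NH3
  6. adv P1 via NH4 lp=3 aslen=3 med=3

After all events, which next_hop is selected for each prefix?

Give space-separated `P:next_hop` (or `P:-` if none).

Answer: P0:NH0 P1:NH4 P2:NH4

Derivation:
Op 1: best P0=NH0 P1=- P2=-
Op 2: best P0=NH0 P1=- P2=-
Op 3: best P0=NH0 P1=NH3 P2=-
Op 4: best P0=NH0 P1=NH3 P2=NH4
Op 5: best P0=NH0 P1=NH3 P2=NH4
Op 6: best P0=NH0 P1=NH4 P2=NH4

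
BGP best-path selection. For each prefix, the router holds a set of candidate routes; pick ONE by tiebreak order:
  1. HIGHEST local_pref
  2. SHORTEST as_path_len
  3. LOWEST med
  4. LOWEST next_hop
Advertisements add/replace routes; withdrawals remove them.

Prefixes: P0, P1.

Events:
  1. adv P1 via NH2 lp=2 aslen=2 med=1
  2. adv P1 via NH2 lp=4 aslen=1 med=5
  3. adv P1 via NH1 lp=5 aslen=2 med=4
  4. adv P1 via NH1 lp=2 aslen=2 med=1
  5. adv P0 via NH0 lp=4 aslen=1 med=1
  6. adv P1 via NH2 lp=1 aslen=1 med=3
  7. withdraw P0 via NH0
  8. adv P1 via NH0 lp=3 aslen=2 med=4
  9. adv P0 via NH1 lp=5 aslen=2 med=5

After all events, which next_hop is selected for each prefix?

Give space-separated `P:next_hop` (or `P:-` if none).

Op 1: best P0=- P1=NH2
Op 2: best P0=- P1=NH2
Op 3: best P0=- P1=NH1
Op 4: best P0=- P1=NH2
Op 5: best P0=NH0 P1=NH2
Op 6: best P0=NH0 P1=NH1
Op 7: best P0=- P1=NH1
Op 8: best P0=- P1=NH0
Op 9: best P0=NH1 P1=NH0

Answer: P0:NH1 P1:NH0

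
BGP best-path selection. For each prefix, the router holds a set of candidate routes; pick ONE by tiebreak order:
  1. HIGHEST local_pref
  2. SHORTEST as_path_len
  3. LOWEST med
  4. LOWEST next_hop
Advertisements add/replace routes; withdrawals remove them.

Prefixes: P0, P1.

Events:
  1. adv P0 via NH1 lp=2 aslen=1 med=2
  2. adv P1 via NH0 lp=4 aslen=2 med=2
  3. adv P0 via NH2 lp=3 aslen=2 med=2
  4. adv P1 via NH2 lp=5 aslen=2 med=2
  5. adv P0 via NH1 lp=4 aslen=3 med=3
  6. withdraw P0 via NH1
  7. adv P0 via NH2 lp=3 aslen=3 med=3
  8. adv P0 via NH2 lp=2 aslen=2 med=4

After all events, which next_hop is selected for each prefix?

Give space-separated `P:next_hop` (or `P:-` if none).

Answer: P0:NH2 P1:NH2

Derivation:
Op 1: best P0=NH1 P1=-
Op 2: best P0=NH1 P1=NH0
Op 3: best P0=NH2 P1=NH0
Op 4: best P0=NH2 P1=NH2
Op 5: best P0=NH1 P1=NH2
Op 6: best P0=NH2 P1=NH2
Op 7: best P0=NH2 P1=NH2
Op 8: best P0=NH2 P1=NH2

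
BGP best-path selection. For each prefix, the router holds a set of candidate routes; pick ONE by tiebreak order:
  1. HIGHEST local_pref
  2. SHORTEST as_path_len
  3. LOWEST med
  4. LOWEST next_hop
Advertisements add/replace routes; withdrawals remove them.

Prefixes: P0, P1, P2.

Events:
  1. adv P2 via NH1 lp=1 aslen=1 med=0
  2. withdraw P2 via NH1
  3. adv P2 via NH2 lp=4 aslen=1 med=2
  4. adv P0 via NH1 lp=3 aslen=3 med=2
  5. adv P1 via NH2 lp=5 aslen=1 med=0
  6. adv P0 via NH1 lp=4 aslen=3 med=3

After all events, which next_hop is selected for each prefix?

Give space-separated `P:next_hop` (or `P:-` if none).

Answer: P0:NH1 P1:NH2 P2:NH2

Derivation:
Op 1: best P0=- P1=- P2=NH1
Op 2: best P0=- P1=- P2=-
Op 3: best P0=- P1=- P2=NH2
Op 4: best P0=NH1 P1=- P2=NH2
Op 5: best P0=NH1 P1=NH2 P2=NH2
Op 6: best P0=NH1 P1=NH2 P2=NH2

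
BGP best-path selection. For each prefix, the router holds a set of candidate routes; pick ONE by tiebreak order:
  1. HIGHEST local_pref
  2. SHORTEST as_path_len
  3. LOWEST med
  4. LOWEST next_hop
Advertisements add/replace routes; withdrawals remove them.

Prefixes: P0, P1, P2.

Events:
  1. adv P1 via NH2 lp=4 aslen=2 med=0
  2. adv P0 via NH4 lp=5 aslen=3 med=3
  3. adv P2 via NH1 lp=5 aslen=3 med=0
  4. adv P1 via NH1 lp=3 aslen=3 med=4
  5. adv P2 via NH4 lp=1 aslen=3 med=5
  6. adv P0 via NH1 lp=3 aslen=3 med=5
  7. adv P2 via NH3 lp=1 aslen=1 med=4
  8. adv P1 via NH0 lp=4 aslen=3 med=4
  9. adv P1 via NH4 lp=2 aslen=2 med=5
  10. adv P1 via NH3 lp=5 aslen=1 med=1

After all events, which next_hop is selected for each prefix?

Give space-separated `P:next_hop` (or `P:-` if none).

Answer: P0:NH4 P1:NH3 P2:NH1

Derivation:
Op 1: best P0=- P1=NH2 P2=-
Op 2: best P0=NH4 P1=NH2 P2=-
Op 3: best P0=NH4 P1=NH2 P2=NH1
Op 4: best P0=NH4 P1=NH2 P2=NH1
Op 5: best P0=NH4 P1=NH2 P2=NH1
Op 6: best P0=NH4 P1=NH2 P2=NH1
Op 7: best P0=NH4 P1=NH2 P2=NH1
Op 8: best P0=NH4 P1=NH2 P2=NH1
Op 9: best P0=NH4 P1=NH2 P2=NH1
Op 10: best P0=NH4 P1=NH3 P2=NH1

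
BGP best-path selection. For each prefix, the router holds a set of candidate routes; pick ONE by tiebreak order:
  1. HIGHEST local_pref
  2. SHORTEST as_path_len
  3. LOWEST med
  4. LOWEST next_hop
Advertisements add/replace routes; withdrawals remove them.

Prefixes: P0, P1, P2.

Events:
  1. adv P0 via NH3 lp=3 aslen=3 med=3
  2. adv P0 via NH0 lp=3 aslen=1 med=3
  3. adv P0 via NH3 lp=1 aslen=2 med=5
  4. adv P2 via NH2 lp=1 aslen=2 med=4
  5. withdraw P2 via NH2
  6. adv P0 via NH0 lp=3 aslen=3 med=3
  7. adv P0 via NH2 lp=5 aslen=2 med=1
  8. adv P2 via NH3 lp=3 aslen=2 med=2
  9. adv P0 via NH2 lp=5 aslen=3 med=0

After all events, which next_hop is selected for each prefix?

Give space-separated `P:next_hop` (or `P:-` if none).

Answer: P0:NH2 P1:- P2:NH3

Derivation:
Op 1: best P0=NH3 P1=- P2=-
Op 2: best P0=NH0 P1=- P2=-
Op 3: best P0=NH0 P1=- P2=-
Op 4: best P0=NH0 P1=- P2=NH2
Op 5: best P0=NH0 P1=- P2=-
Op 6: best P0=NH0 P1=- P2=-
Op 7: best P0=NH2 P1=- P2=-
Op 8: best P0=NH2 P1=- P2=NH3
Op 9: best P0=NH2 P1=- P2=NH3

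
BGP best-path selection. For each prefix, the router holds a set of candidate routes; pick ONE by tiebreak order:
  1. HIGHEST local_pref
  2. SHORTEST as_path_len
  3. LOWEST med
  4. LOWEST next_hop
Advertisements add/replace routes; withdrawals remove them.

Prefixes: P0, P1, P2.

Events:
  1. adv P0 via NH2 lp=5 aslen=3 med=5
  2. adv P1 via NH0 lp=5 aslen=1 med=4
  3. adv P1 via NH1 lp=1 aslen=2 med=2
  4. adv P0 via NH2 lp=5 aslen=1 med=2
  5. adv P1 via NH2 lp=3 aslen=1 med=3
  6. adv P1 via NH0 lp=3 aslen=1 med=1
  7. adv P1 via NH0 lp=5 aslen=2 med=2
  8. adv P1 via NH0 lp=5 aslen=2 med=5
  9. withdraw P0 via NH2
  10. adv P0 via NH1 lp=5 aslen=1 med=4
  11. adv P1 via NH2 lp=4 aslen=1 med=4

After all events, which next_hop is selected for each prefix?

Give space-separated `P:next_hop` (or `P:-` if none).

Answer: P0:NH1 P1:NH0 P2:-

Derivation:
Op 1: best P0=NH2 P1=- P2=-
Op 2: best P0=NH2 P1=NH0 P2=-
Op 3: best P0=NH2 P1=NH0 P2=-
Op 4: best P0=NH2 P1=NH0 P2=-
Op 5: best P0=NH2 P1=NH0 P2=-
Op 6: best P0=NH2 P1=NH0 P2=-
Op 7: best P0=NH2 P1=NH0 P2=-
Op 8: best P0=NH2 P1=NH0 P2=-
Op 9: best P0=- P1=NH0 P2=-
Op 10: best P0=NH1 P1=NH0 P2=-
Op 11: best P0=NH1 P1=NH0 P2=-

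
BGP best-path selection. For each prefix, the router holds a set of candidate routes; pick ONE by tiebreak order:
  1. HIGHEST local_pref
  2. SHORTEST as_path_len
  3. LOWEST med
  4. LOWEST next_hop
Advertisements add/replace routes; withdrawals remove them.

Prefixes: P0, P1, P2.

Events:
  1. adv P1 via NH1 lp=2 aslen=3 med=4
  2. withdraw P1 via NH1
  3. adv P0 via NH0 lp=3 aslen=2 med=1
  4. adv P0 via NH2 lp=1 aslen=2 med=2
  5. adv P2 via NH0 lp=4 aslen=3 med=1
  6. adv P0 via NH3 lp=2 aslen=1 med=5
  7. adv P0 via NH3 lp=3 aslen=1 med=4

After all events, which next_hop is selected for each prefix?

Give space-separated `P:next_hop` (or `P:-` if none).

Op 1: best P0=- P1=NH1 P2=-
Op 2: best P0=- P1=- P2=-
Op 3: best P0=NH0 P1=- P2=-
Op 4: best P0=NH0 P1=- P2=-
Op 5: best P0=NH0 P1=- P2=NH0
Op 6: best P0=NH0 P1=- P2=NH0
Op 7: best P0=NH3 P1=- P2=NH0

Answer: P0:NH3 P1:- P2:NH0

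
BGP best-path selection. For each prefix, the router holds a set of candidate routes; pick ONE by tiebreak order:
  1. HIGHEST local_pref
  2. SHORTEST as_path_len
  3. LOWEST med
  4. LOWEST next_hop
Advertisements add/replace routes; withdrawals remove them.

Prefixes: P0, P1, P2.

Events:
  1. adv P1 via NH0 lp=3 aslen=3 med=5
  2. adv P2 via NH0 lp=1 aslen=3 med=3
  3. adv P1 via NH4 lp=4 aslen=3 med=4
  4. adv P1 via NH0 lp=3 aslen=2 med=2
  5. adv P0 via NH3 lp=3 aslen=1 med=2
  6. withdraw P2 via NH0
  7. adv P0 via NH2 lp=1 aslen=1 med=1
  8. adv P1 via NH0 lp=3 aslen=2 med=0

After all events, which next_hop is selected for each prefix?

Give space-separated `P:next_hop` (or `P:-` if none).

Op 1: best P0=- P1=NH0 P2=-
Op 2: best P0=- P1=NH0 P2=NH0
Op 3: best P0=- P1=NH4 P2=NH0
Op 4: best P0=- P1=NH4 P2=NH0
Op 5: best P0=NH3 P1=NH4 P2=NH0
Op 6: best P0=NH3 P1=NH4 P2=-
Op 7: best P0=NH3 P1=NH4 P2=-
Op 8: best P0=NH3 P1=NH4 P2=-

Answer: P0:NH3 P1:NH4 P2:-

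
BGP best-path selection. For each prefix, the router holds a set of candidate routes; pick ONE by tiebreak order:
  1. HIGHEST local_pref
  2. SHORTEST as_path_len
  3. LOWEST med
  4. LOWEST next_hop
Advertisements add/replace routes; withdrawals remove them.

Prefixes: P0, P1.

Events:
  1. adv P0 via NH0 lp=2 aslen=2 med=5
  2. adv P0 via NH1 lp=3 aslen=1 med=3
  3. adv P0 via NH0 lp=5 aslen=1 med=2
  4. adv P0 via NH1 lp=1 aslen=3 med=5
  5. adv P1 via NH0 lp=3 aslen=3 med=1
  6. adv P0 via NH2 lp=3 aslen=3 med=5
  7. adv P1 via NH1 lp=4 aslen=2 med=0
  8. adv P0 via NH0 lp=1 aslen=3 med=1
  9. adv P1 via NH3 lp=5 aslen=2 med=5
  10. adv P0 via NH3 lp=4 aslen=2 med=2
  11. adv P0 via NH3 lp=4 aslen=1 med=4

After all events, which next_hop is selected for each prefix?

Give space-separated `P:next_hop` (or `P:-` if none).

Answer: P0:NH3 P1:NH3

Derivation:
Op 1: best P0=NH0 P1=-
Op 2: best P0=NH1 P1=-
Op 3: best P0=NH0 P1=-
Op 4: best P0=NH0 P1=-
Op 5: best P0=NH0 P1=NH0
Op 6: best P0=NH0 P1=NH0
Op 7: best P0=NH0 P1=NH1
Op 8: best P0=NH2 P1=NH1
Op 9: best P0=NH2 P1=NH3
Op 10: best P0=NH3 P1=NH3
Op 11: best P0=NH3 P1=NH3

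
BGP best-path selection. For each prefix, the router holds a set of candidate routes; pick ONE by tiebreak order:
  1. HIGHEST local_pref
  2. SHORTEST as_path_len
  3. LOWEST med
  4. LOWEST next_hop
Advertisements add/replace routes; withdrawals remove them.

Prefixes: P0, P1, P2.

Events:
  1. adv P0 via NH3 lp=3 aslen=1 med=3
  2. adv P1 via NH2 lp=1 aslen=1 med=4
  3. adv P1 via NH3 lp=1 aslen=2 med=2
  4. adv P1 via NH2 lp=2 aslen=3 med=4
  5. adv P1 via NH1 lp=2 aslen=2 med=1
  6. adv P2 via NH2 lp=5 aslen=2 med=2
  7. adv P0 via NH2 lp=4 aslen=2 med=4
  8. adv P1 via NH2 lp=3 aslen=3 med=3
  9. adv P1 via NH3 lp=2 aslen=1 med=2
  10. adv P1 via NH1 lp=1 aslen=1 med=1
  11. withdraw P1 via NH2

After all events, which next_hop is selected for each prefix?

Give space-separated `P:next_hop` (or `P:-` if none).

Answer: P0:NH2 P1:NH3 P2:NH2

Derivation:
Op 1: best P0=NH3 P1=- P2=-
Op 2: best P0=NH3 P1=NH2 P2=-
Op 3: best P0=NH3 P1=NH2 P2=-
Op 4: best P0=NH3 P1=NH2 P2=-
Op 5: best P0=NH3 P1=NH1 P2=-
Op 6: best P0=NH3 P1=NH1 P2=NH2
Op 7: best P0=NH2 P1=NH1 P2=NH2
Op 8: best P0=NH2 P1=NH2 P2=NH2
Op 9: best P0=NH2 P1=NH2 P2=NH2
Op 10: best P0=NH2 P1=NH2 P2=NH2
Op 11: best P0=NH2 P1=NH3 P2=NH2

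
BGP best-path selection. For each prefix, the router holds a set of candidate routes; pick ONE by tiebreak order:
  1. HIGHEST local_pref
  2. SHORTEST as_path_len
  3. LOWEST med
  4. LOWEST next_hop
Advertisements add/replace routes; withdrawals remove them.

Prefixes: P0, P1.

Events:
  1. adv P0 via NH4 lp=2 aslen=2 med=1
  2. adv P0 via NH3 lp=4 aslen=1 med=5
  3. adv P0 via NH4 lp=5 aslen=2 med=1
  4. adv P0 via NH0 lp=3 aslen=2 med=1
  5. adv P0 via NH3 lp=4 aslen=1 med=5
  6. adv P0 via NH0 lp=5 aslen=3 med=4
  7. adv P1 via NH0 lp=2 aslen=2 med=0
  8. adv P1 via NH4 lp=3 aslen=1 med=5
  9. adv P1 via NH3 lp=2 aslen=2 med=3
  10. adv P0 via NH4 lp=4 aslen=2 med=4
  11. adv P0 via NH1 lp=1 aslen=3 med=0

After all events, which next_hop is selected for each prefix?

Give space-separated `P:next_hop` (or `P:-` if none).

Op 1: best P0=NH4 P1=-
Op 2: best P0=NH3 P1=-
Op 3: best P0=NH4 P1=-
Op 4: best P0=NH4 P1=-
Op 5: best P0=NH4 P1=-
Op 6: best P0=NH4 P1=-
Op 7: best P0=NH4 P1=NH0
Op 8: best P0=NH4 P1=NH4
Op 9: best P0=NH4 P1=NH4
Op 10: best P0=NH0 P1=NH4
Op 11: best P0=NH0 P1=NH4

Answer: P0:NH0 P1:NH4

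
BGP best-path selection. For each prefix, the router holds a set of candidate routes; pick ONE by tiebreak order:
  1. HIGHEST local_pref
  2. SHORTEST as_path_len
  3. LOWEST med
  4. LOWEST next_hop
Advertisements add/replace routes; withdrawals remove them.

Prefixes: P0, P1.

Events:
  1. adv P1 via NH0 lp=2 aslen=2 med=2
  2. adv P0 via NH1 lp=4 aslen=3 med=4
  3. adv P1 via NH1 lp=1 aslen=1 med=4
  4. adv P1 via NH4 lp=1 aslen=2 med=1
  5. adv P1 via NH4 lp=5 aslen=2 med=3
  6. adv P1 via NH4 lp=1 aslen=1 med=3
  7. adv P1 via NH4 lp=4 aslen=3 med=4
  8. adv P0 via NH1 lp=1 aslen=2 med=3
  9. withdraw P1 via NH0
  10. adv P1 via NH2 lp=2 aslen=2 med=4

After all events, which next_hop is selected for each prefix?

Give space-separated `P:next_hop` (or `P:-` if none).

Answer: P0:NH1 P1:NH4

Derivation:
Op 1: best P0=- P1=NH0
Op 2: best P0=NH1 P1=NH0
Op 3: best P0=NH1 P1=NH0
Op 4: best P0=NH1 P1=NH0
Op 5: best P0=NH1 P1=NH4
Op 6: best P0=NH1 P1=NH0
Op 7: best P0=NH1 P1=NH4
Op 8: best P0=NH1 P1=NH4
Op 9: best P0=NH1 P1=NH4
Op 10: best P0=NH1 P1=NH4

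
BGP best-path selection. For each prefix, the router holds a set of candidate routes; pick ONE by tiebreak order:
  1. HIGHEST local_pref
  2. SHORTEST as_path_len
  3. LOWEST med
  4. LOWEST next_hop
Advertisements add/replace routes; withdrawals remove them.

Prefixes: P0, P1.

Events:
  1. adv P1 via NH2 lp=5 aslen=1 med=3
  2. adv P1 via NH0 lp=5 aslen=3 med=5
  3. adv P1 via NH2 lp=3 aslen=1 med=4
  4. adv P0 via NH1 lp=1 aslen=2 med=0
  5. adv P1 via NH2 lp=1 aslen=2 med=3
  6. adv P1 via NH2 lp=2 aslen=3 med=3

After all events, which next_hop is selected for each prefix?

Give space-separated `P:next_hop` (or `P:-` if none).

Op 1: best P0=- P1=NH2
Op 2: best P0=- P1=NH2
Op 3: best P0=- P1=NH0
Op 4: best P0=NH1 P1=NH0
Op 5: best P0=NH1 P1=NH0
Op 6: best P0=NH1 P1=NH0

Answer: P0:NH1 P1:NH0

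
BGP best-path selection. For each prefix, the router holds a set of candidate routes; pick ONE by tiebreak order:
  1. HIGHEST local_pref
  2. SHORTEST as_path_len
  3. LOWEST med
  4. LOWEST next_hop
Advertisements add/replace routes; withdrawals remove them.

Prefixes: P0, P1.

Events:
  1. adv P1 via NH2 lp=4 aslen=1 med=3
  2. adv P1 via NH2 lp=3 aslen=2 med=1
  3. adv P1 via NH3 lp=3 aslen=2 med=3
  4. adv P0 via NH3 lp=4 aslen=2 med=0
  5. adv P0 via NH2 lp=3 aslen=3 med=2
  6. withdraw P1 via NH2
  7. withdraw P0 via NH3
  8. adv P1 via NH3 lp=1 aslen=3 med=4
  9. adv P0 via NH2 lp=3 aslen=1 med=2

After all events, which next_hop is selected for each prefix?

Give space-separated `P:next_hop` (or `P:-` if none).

Answer: P0:NH2 P1:NH3

Derivation:
Op 1: best P0=- P1=NH2
Op 2: best P0=- P1=NH2
Op 3: best P0=- P1=NH2
Op 4: best P0=NH3 P1=NH2
Op 5: best P0=NH3 P1=NH2
Op 6: best P0=NH3 P1=NH3
Op 7: best P0=NH2 P1=NH3
Op 8: best P0=NH2 P1=NH3
Op 9: best P0=NH2 P1=NH3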